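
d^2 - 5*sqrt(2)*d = d*(d - 5*sqrt(2))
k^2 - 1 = (k - 1)*(k + 1)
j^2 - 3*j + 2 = (j - 2)*(j - 1)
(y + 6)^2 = y^2 + 12*y + 36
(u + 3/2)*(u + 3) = u^2 + 9*u/2 + 9/2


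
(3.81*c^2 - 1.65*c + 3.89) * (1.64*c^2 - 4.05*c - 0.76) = 6.2484*c^4 - 18.1365*c^3 + 10.1665*c^2 - 14.5005*c - 2.9564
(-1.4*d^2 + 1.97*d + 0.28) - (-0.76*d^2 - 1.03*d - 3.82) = -0.64*d^2 + 3.0*d + 4.1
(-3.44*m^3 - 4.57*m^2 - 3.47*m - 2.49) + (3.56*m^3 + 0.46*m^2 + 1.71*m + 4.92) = 0.12*m^3 - 4.11*m^2 - 1.76*m + 2.43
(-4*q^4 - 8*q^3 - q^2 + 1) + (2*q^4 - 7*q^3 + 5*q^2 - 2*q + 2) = -2*q^4 - 15*q^3 + 4*q^2 - 2*q + 3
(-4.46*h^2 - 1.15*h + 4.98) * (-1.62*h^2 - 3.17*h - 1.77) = 7.2252*h^4 + 16.0012*h^3 + 3.4721*h^2 - 13.7511*h - 8.8146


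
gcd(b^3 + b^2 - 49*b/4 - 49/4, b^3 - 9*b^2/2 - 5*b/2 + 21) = b - 7/2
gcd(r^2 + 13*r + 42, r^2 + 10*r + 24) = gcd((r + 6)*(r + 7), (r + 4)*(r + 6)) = r + 6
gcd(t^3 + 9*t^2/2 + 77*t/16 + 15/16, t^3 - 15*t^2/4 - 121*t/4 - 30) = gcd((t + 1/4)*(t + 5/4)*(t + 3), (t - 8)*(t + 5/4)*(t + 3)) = t^2 + 17*t/4 + 15/4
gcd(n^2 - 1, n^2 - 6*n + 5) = n - 1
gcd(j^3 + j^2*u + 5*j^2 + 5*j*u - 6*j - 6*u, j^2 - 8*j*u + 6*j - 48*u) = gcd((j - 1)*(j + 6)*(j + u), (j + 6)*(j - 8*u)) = j + 6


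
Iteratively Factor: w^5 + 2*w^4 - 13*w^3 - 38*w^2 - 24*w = (w + 1)*(w^4 + w^3 - 14*w^2 - 24*w) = (w + 1)*(w + 2)*(w^3 - w^2 - 12*w) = (w - 4)*(w + 1)*(w + 2)*(w^2 + 3*w) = (w - 4)*(w + 1)*(w + 2)*(w + 3)*(w)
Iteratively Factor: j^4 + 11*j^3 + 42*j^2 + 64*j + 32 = (j + 1)*(j^3 + 10*j^2 + 32*j + 32) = (j + 1)*(j + 4)*(j^2 + 6*j + 8) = (j + 1)*(j + 2)*(j + 4)*(j + 4)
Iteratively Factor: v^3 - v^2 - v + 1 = (v - 1)*(v^2 - 1) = (v - 1)^2*(v + 1)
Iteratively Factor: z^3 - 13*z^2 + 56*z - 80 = (z - 4)*(z^2 - 9*z + 20) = (z - 4)^2*(z - 5)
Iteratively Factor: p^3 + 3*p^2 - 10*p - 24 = (p + 2)*(p^2 + p - 12) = (p + 2)*(p + 4)*(p - 3)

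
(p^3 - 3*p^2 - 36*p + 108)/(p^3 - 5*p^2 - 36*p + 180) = (p - 3)/(p - 5)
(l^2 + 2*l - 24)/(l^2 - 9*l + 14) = (l^2 + 2*l - 24)/(l^2 - 9*l + 14)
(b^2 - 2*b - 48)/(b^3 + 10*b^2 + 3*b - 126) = (b - 8)/(b^2 + 4*b - 21)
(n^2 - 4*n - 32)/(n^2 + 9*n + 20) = (n - 8)/(n + 5)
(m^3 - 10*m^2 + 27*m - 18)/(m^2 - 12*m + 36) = (m^2 - 4*m + 3)/(m - 6)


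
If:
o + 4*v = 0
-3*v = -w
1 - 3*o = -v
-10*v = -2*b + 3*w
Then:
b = -19/26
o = 4/13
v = -1/13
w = -3/13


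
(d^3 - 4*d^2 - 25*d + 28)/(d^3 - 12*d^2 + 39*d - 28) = (d + 4)/(d - 4)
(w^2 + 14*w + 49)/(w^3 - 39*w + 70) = (w + 7)/(w^2 - 7*w + 10)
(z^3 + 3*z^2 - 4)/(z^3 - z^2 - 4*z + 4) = (z + 2)/(z - 2)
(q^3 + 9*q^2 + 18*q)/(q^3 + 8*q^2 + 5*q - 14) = q*(q^2 + 9*q + 18)/(q^3 + 8*q^2 + 5*q - 14)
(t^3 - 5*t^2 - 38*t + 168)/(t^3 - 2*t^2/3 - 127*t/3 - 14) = 3*(t - 4)/(3*t + 1)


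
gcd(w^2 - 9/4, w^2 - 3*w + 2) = 1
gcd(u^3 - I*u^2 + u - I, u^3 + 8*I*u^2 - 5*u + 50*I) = 1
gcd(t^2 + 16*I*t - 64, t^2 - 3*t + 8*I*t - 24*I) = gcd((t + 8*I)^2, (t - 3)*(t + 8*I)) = t + 8*I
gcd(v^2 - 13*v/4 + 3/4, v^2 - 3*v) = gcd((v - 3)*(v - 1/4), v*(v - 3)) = v - 3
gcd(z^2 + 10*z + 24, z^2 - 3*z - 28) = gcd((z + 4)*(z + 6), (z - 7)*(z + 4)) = z + 4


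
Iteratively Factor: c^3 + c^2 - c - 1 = (c + 1)*(c^2 - 1) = (c - 1)*(c + 1)*(c + 1)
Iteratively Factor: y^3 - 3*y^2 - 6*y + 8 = (y - 4)*(y^2 + y - 2) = (y - 4)*(y - 1)*(y + 2)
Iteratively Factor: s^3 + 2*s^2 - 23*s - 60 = (s - 5)*(s^2 + 7*s + 12) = (s - 5)*(s + 3)*(s + 4)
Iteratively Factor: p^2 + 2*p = (p)*(p + 2)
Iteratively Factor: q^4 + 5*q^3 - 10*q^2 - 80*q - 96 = (q + 3)*(q^3 + 2*q^2 - 16*q - 32) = (q + 2)*(q + 3)*(q^2 - 16) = (q - 4)*(q + 2)*(q + 3)*(q + 4)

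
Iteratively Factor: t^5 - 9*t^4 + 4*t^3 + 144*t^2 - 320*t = (t - 4)*(t^4 - 5*t^3 - 16*t^2 + 80*t) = (t - 4)*(t + 4)*(t^3 - 9*t^2 + 20*t) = (t - 5)*(t - 4)*(t + 4)*(t^2 - 4*t) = t*(t - 5)*(t - 4)*(t + 4)*(t - 4)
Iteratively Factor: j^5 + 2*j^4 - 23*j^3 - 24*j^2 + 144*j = (j)*(j^4 + 2*j^3 - 23*j^2 - 24*j + 144) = j*(j - 3)*(j^3 + 5*j^2 - 8*j - 48) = j*(j - 3)^2*(j^2 + 8*j + 16) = j*(j - 3)^2*(j + 4)*(j + 4)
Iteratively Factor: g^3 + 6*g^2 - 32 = (g + 4)*(g^2 + 2*g - 8) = (g + 4)^2*(g - 2)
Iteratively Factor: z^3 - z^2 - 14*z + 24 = (z - 2)*(z^2 + z - 12) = (z - 2)*(z + 4)*(z - 3)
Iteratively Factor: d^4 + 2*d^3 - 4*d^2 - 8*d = (d + 2)*(d^3 - 4*d) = (d - 2)*(d + 2)*(d^2 + 2*d) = d*(d - 2)*(d + 2)*(d + 2)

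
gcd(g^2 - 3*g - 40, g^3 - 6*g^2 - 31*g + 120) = g^2 - 3*g - 40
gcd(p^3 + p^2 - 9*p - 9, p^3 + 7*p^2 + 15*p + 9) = p^2 + 4*p + 3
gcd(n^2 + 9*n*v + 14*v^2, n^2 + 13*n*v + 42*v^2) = n + 7*v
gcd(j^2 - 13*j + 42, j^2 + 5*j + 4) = 1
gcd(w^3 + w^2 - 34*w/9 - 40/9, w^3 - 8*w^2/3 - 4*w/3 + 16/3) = w^2 - 2*w/3 - 8/3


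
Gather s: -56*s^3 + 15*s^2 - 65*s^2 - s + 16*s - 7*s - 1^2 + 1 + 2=-56*s^3 - 50*s^2 + 8*s + 2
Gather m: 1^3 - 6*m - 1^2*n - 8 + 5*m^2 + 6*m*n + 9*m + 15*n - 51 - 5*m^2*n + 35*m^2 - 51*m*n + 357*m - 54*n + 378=m^2*(40 - 5*n) + m*(360 - 45*n) - 40*n + 320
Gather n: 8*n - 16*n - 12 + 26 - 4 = 10 - 8*n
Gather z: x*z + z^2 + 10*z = z^2 + z*(x + 10)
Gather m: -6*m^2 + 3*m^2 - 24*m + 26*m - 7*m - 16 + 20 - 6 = -3*m^2 - 5*m - 2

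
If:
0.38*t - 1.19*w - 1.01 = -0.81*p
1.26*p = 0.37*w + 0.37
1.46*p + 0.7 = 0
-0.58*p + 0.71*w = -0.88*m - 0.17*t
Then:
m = 2.69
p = -0.48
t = -4.56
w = -2.63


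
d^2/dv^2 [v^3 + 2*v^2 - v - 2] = 6*v + 4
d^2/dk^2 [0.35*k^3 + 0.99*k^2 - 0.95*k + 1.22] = 2.1*k + 1.98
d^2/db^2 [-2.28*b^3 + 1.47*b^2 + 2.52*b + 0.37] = 2.94 - 13.68*b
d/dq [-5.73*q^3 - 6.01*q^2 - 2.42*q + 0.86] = -17.19*q^2 - 12.02*q - 2.42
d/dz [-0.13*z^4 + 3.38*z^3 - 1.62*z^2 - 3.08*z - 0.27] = -0.52*z^3 + 10.14*z^2 - 3.24*z - 3.08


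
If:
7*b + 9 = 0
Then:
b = -9/7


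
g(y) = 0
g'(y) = 0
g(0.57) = 0.00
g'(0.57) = 0.00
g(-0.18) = 0.00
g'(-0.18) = 0.00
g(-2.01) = 0.00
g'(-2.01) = 0.00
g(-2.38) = 0.00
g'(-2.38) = 0.00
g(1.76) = 0.00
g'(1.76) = 0.00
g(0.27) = 0.00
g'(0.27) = 0.00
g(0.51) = 0.00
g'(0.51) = 0.00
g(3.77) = 0.00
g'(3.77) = 0.00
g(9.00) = 0.00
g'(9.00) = 0.00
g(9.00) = 0.00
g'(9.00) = 0.00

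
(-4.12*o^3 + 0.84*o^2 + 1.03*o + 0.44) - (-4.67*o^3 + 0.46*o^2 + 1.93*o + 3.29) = 0.55*o^3 + 0.38*o^2 - 0.9*o - 2.85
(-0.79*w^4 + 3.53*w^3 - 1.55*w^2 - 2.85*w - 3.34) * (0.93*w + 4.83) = -0.7347*w^5 - 0.5328*w^4 + 15.6084*w^3 - 10.137*w^2 - 16.8717*w - 16.1322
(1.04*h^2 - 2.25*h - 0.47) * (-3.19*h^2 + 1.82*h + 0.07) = -3.3176*h^4 + 9.0703*h^3 - 2.5229*h^2 - 1.0129*h - 0.0329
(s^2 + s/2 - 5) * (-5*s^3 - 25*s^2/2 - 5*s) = -5*s^5 - 15*s^4 + 55*s^3/4 + 60*s^2 + 25*s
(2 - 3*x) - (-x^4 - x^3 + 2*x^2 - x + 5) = x^4 + x^3 - 2*x^2 - 2*x - 3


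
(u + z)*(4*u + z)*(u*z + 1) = 4*u^3*z + 5*u^2*z^2 + 4*u^2 + u*z^3 + 5*u*z + z^2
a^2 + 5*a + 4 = (a + 1)*(a + 4)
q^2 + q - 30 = (q - 5)*(q + 6)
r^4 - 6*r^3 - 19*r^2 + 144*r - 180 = (r - 6)*(r - 3)*(r - 2)*(r + 5)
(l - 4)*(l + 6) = l^2 + 2*l - 24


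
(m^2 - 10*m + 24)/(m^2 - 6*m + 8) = (m - 6)/(m - 2)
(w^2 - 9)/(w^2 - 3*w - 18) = (w - 3)/(w - 6)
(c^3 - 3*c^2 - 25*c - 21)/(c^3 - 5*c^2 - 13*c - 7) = (c + 3)/(c + 1)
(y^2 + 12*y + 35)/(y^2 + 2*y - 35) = (y + 5)/(y - 5)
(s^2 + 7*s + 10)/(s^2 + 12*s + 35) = (s + 2)/(s + 7)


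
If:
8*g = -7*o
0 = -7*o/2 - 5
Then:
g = 5/4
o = -10/7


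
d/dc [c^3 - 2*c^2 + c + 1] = 3*c^2 - 4*c + 1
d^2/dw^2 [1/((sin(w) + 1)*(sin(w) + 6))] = (-4*sin(w)^3 - 17*sin(w)^2 - 2*sin(w) + 86)/((sin(w) + 1)^2*(sin(w) + 6)^3)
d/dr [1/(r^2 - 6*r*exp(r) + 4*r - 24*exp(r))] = 2*(3*r*exp(r) - r + 15*exp(r) - 2)/(r^2 - 6*r*exp(r) + 4*r - 24*exp(r))^2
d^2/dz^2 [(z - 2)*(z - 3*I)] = 2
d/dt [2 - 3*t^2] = -6*t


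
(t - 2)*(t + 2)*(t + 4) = t^3 + 4*t^2 - 4*t - 16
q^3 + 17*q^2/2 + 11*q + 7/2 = (q + 1/2)*(q + 1)*(q + 7)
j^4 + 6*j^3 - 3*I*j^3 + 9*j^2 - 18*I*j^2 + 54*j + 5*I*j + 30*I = (j + 6)*(j - 5*I)*(j + I)^2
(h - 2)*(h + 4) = h^2 + 2*h - 8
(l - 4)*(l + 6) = l^2 + 2*l - 24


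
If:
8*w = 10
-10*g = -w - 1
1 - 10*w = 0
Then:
No Solution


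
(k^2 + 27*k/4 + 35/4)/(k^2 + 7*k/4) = (k + 5)/k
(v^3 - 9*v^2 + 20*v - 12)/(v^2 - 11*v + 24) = (v^3 - 9*v^2 + 20*v - 12)/(v^2 - 11*v + 24)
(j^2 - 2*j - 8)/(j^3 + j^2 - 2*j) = (j - 4)/(j*(j - 1))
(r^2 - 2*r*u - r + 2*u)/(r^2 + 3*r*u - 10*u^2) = (r - 1)/(r + 5*u)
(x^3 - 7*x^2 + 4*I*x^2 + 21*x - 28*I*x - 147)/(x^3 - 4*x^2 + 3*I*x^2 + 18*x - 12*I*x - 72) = (x^2 + x*(-7 + 7*I) - 49*I)/(x^2 + x*(-4 + 6*I) - 24*I)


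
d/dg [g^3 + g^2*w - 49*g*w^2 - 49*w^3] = 3*g^2 + 2*g*w - 49*w^2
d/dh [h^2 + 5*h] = 2*h + 5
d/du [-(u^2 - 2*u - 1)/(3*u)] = (-u^2 - 1)/(3*u^2)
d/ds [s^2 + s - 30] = 2*s + 1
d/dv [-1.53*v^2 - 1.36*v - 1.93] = -3.06*v - 1.36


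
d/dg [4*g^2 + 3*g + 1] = 8*g + 3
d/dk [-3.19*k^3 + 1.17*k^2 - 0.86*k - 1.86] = -9.57*k^2 + 2.34*k - 0.86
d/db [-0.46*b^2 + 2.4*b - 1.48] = 2.4 - 0.92*b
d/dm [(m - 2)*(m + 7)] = 2*m + 5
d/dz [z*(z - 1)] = 2*z - 1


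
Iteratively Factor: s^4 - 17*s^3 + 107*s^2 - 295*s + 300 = (s - 3)*(s^3 - 14*s^2 + 65*s - 100) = (s - 4)*(s - 3)*(s^2 - 10*s + 25) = (s - 5)*(s - 4)*(s - 3)*(s - 5)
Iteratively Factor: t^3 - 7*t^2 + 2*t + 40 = (t - 4)*(t^2 - 3*t - 10) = (t - 4)*(t + 2)*(t - 5)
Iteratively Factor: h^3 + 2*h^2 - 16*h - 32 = (h - 4)*(h^2 + 6*h + 8) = (h - 4)*(h + 4)*(h + 2)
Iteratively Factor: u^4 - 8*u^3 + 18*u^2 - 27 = (u - 3)*(u^3 - 5*u^2 + 3*u + 9) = (u - 3)^2*(u^2 - 2*u - 3) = (u - 3)^3*(u + 1)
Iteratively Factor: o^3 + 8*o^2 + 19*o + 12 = (o + 3)*(o^2 + 5*o + 4) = (o + 3)*(o + 4)*(o + 1)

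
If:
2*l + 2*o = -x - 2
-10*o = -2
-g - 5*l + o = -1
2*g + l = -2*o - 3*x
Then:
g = 8/3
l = -22/75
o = 1/5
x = -136/75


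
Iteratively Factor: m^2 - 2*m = (m - 2)*(m)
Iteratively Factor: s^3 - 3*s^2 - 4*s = (s - 4)*(s^2 + s) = s*(s - 4)*(s + 1)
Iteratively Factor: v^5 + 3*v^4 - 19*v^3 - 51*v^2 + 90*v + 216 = (v + 3)*(v^4 - 19*v^2 + 6*v + 72) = (v - 3)*(v + 3)*(v^3 + 3*v^2 - 10*v - 24) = (v - 3)*(v + 2)*(v + 3)*(v^2 + v - 12) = (v - 3)^2*(v + 2)*(v + 3)*(v + 4)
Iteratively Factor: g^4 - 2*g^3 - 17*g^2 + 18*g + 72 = (g + 2)*(g^3 - 4*g^2 - 9*g + 36) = (g - 3)*(g + 2)*(g^2 - g - 12) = (g - 3)*(g + 2)*(g + 3)*(g - 4)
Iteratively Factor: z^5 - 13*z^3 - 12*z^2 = (z)*(z^4 - 13*z^2 - 12*z) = z*(z + 1)*(z^3 - z^2 - 12*z) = z*(z + 1)*(z + 3)*(z^2 - 4*z) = z*(z - 4)*(z + 1)*(z + 3)*(z)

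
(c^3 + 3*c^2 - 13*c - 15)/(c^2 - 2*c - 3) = c + 5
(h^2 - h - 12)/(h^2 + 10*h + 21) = (h - 4)/(h + 7)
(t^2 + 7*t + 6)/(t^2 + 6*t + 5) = (t + 6)/(t + 5)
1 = 1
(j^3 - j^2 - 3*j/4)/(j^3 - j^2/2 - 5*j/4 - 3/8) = 2*j/(2*j + 1)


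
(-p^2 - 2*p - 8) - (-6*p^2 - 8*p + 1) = 5*p^2 + 6*p - 9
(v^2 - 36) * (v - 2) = v^3 - 2*v^2 - 36*v + 72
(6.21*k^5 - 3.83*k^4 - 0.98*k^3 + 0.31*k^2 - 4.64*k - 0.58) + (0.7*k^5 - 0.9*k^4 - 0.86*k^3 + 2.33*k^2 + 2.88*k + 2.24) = 6.91*k^5 - 4.73*k^4 - 1.84*k^3 + 2.64*k^2 - 1.76*k + 1.66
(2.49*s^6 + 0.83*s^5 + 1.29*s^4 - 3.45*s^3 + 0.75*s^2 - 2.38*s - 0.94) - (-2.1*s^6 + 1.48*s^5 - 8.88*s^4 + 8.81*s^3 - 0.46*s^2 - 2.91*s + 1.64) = 4.59*s^6 - 0.65*s^5 + 10.17*s^4 - 12.26*s^3 + 1.21*s^2 + 0.53*s - 2.58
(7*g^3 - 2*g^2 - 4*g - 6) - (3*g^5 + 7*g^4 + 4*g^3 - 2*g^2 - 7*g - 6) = -3*g^5 - 7*g^4 + 3*g^3 + 3*g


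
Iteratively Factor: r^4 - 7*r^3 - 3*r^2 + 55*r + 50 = (r - 5)*(r^3 - 2*r^2 - 13*r - 10) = (r - 5)*(r + 1)*(r^2 - 3*r - 10) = (r - 5)*(r + 1)*(r + 2)*(r - 5)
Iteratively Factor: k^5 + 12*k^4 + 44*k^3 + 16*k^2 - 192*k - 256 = (k + 4)*(k^4 + 8*k^3 + 12*k^2 - 32*k - 64) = (k + 2)*(k + 4)*(k^3 + 6*k^2 - 32) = (k + 2)*(k + 4)^2*(k^2 + 2*k - 8) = (k - 2)*(k + 2)*(k + 4)^2*(k + 4)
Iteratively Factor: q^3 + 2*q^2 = (q)*(q^2 + 2*q) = q^2*(q + 2)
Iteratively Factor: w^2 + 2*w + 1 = (w + 1)*(w + 1)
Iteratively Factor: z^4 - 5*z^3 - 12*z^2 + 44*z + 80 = (z + 2)*(z^3 - 7*z^2 + 2*z + 40) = (z - 4)*(z + 2)*(z^2 - 3*z - 10) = (z - 4)*(z + 2)^2*(z - 5)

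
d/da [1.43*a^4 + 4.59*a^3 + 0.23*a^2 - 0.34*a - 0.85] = 5.72*a^3 + 13.77*a^2 + 0.46*a - 0.34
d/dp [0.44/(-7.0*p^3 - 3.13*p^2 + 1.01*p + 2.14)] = (9.24*p^2 + 2.7544*p - 0.4444)/(7.0*p^3 + 3.13*p^2 - 1.01*p - 2.14)^2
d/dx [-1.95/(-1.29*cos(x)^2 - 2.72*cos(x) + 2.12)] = (5.031*cos(x) + 5.304)*sin(x)/(1.29*cos(x)^2 + 2.72*cos(x) - 2.12)^2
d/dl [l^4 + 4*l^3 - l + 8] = 4*l^3 + 12*l^2 - 1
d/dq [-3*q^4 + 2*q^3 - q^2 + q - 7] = -12*q^3 + 6*q^2 - 2*q + 1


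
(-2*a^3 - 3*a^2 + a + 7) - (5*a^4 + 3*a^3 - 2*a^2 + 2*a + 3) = -5*a^4 - 5*a^3 - a^2 - a + 4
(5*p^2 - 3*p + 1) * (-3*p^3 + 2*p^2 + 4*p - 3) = -15*p^5 + 19*p^4 + 11*p^3 - 25*p^2 + 13*p - 3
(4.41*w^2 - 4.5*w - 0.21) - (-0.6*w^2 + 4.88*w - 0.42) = 5.01*w^2 - 9.38*w + 0.21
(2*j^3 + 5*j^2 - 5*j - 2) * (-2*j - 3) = -4*j^4 - 16*j^3 - 5*j^2 + 19*j + 6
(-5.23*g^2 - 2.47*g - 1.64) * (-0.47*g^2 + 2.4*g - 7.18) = 2.4581*g^4 - 11.3911*g^3 + 32.3942*g^2 + 13.7986*g + 11.7752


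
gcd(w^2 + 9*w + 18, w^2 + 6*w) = w + 6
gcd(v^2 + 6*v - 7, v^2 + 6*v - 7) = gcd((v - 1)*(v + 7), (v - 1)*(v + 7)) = v^2 + 6*v - 7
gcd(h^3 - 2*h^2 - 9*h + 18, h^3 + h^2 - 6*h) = h^2 + h - 6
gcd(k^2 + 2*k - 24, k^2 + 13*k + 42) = k + 6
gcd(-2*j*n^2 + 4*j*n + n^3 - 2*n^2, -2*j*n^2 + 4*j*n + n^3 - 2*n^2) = 2*j*n^2 - 4*j*n - n^3 + 2*n^2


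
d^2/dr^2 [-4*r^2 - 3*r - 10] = -8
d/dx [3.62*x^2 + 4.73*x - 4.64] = 7.24*x + 4.73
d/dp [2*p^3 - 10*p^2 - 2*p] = 6*p^2 - 20*p - 2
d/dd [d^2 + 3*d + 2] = 2*d + 3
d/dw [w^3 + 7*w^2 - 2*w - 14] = 3*w^2 + 14*w - 2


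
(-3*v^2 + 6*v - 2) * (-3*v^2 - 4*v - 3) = 9*v^4 - 6*v^3 - 9*v^2 - 10*v + 6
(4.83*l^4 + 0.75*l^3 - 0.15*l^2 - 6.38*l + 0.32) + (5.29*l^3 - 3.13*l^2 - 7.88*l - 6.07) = 4.83*l^4 + 6.04*l^3 - 3.28*l^2 - 14.26*l - 5.75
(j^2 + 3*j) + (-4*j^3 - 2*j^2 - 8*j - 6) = -4*j^3 - j^2 - 5*j - 6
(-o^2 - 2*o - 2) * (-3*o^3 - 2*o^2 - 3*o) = 3*o^5 + 8*o^4 + 13*o^3 + 10*o^2 + 6*o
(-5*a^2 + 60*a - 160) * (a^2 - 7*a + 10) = -5*a^4 + 95*a^3 - 630*a^2 + 1720*a - 1600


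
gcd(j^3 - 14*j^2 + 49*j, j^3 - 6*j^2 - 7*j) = j^2 - 7*j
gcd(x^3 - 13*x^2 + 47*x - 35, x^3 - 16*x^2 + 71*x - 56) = x^2 - 8*x + 7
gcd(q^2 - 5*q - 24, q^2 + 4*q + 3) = q + 3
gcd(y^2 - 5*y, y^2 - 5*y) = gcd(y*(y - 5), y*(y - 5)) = y^2 - 5*y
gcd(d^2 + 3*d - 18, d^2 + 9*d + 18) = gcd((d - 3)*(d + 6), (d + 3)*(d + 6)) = d + 6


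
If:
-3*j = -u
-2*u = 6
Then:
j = -1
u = -3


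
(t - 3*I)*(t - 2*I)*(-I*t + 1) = -I*t^3 - 4*t^2 + I*t - 6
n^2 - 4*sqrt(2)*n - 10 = (n - 5*sqrt(2))*(n + sqrt(2))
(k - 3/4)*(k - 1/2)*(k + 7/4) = k^3 + k^2/2 - 29*k/16 + 21/32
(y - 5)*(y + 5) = y^2 - 25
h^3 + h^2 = h^2*(h + 1)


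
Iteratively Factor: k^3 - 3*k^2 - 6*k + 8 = (k + 2)*(k^2 - 5*k + 4) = (k - 1)*(k + 2)*(k - 4)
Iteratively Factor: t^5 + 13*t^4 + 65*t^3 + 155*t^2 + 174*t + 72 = (t + 1)*(t^4 + 12*t^3 + 53*t^2 + 102*t + 72) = (t + 1)*(t + 3)*(t^3 + 9*t^2 + 26*t + 24) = (t + 1)*(t + 3)^2*(t^2 + 6*t + 8) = (t + 1)*(t + 3)^2*(t + 4)*(t + 2)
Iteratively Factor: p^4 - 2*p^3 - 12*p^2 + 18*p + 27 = (p + 1)*(p^3 - 3*p^2 - 9*p + 27) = (p + 1)*(p + 3)*(p^2 - 6*p + 9) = (p - 3)*(p + 1)*(p + 3)*(p - 3)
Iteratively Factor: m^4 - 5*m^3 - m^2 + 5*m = (m - 5)*(m^3 - m) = m*(m - 5)*(m^2 - 1) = m*(m - 5)*(m + 1)*(m - 1)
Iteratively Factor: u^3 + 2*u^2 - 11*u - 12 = (u + 4)*(u^2 - 2*u - 3) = (u - 3)*(u + 4)*(u + 1)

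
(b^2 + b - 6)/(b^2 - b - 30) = (-b^2 - b + 6)/(-b^2 + b + 30)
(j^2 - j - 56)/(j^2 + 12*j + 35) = (j - 8)/(j + 5)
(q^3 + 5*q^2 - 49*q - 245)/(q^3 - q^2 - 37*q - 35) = (q + 7)/(q + 1)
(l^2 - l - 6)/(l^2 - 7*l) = (l^2 - l - 6)/(l*(l - 7))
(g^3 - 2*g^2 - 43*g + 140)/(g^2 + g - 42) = (g^2 - 9*g + 20)/(g - 6)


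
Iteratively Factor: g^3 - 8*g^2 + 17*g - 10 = (g - 5)*(g^2 - 3*g + 2) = (g - 5)*(g - 2)*(g - 1)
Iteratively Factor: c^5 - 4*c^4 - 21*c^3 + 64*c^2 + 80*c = (c + 4)*(c^4 - 8*c^3 + 11*c^2 + 20*c) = c*(c + 4)*(c^3 - 8*c^2 + 11*c + 20) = c*(c - 5)*(c + 4)*(c^2 - 3*c - 4) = c*(c - 5)*(c - 4)*(c + 4)*(c + 1)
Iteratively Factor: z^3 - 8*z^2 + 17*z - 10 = (z - 2)*(z^2 - 6*z + 5) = (z - 2)*(z - 1)*(z - 5)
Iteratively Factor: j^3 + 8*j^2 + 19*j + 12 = (j + 4)*(j^2 + 4*j + 3) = (j + 1)*(j + 4)*(j + 3)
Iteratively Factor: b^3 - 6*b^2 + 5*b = (b - 5)*(b^2 - b) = b*(b - 5)*(b - 1)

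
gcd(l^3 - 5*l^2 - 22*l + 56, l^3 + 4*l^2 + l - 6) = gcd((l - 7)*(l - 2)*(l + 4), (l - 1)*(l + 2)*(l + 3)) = 1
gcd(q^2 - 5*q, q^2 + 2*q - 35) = q - 5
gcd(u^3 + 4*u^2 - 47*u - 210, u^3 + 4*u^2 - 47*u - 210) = u^3 + 4*u^2 - 47*u - 210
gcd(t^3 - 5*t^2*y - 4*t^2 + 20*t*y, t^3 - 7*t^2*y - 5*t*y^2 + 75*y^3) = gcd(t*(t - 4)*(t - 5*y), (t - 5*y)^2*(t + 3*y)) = -t + 5*y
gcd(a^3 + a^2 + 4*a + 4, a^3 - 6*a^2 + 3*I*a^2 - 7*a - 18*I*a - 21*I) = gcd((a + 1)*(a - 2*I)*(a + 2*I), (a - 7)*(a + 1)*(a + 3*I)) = a + 1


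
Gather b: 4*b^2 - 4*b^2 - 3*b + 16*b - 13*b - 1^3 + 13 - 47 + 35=0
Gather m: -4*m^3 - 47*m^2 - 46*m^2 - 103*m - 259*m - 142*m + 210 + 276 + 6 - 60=-4*m^3 - 93*m^2 - 504*m + 432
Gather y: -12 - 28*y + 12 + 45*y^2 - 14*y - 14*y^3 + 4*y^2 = -14*y^3 + 49*y^2 - 42*y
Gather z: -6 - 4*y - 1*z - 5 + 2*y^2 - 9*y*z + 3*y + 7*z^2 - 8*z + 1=2*y^2 - y + 7*z^2 + z*(-9*y - 9) - 10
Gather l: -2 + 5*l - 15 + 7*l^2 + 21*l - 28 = 7*l^2 + 26*l - 45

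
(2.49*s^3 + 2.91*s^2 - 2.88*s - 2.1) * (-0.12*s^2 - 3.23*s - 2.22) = -0.2988*s^5 - 8.3919*s^4 - 14.5815*s^3 + 3.0942*s^2 + 13.1766*s + 4.662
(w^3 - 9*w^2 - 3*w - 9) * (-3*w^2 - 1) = -3*w^5 + 27*w^4 + 8*w^3 + 36*w^2 + 3*w + 9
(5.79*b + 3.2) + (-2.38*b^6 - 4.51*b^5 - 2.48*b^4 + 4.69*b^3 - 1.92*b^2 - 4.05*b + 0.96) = -2.38*b^6 - 4.51*b^5 - 2.48*b^4 + 4.69*b^3 - 1.92*b^2 + 1.74*b + 4.16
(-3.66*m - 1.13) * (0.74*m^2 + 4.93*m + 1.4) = -2.7084*m^3 - 18.88*m^2 - 10.6949*m - 1.582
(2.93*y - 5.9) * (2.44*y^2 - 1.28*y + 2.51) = 7.1492*y^3 - 18.1464*y^2 + 14.9063*y - 14.809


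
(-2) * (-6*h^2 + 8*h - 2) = 12*h^2 - 16*h + 4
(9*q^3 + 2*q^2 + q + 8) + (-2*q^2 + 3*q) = 9*q^3 + 4*q + 8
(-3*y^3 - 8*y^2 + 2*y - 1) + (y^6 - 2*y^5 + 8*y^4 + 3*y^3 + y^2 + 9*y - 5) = y^6 - 2*y^5 + 8*y^4 - 7*y^2 + 11*y - 6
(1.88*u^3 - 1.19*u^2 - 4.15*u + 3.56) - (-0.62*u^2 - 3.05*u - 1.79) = 1.88*u^3 - 0.57*u^2 - 1.1*u + 5.35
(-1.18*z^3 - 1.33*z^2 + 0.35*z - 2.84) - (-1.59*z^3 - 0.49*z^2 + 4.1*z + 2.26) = 0.41*z^3 - 0.84*z^2 - 3.75*z - 5.1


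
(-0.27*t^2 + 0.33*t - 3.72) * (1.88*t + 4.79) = -0.5076*t^3 - 0.6729*t^2 - 5.4129*t - 17.8188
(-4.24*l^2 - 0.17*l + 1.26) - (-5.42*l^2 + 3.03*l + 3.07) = 1.18*l^2 - 3.2*l - 1.81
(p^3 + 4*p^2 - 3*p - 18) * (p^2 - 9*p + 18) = p^5 - 5*p^4 - 21*p^3 + 81*p^2 + 108*p - 324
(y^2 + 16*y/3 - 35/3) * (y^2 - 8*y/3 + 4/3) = y^4 + 8*y^3/3 - 221*y^2/9 + 344*y/9 - 140/9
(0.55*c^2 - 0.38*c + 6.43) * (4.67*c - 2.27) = 2.5685*c^3 - 3.0231*c^2 + 30.8907*c - 14.5961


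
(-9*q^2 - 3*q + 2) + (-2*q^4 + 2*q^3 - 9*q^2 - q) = -2*q^4 + 2*q^3 - 18*q^2 - 4*q + 2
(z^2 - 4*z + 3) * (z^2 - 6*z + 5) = z^4 - 10*z^3 + 32*z^2 - 38*z + 15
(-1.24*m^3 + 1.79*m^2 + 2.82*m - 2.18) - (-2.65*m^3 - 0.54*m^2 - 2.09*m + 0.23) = 1.41*m^3 + 2.33*m^2 + 4.91*m - 2.41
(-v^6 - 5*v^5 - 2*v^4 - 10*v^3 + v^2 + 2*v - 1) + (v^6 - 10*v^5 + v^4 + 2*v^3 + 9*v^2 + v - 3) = -15*v^5 - v^4 - 8*v^3 + 10*v^2 + 3*v - 4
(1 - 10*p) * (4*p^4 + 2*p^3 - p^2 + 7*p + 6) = -40*p^5 - 16*p^4 + 12*p^3 - 71*p^2 - 53*p + 6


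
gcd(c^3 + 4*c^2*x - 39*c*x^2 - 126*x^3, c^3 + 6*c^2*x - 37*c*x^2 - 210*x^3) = -c^2 - c*x + 42*x^2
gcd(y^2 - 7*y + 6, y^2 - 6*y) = y - 6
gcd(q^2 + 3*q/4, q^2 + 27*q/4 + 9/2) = q + 3/4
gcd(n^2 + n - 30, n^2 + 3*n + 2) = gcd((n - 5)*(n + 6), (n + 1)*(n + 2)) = 1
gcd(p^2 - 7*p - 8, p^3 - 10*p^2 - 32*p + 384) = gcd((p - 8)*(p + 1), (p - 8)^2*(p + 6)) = p - 8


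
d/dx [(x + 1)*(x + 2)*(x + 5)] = 3*x^2 + 16*x + 17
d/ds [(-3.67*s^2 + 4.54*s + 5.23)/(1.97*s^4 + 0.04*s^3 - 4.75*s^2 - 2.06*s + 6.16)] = (14.4598*s^5 - 26.6846*s^4 - 41.5756*s^3 + 28.4976*s^2 + 4.4706*s + 38.7402)/(3.8809*s^8 + 0.1576*s^7 - 18.7134*s^6 - 8.4964*s^5 + 46.6681*s^4 + 20.0628*s^3 - 54.2764*s^2 - 25.3792*s + 37.9456)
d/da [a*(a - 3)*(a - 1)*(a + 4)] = 4*a^3 - 26*a + 12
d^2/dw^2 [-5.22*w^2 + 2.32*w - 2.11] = -10.4400000000000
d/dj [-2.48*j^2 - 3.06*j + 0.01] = -4.96*j - 3.06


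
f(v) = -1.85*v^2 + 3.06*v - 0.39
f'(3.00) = -8.04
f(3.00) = -7.86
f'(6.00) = -19.14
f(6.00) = -48.63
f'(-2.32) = 11.64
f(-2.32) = -17.45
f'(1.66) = -3.08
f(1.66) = -0.41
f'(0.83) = -0.01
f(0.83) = 0.88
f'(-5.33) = 22.78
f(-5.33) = -69.26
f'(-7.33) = 30.18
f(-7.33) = -122.22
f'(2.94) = -7.82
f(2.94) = -7.38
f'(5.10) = -15.81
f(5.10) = -32.90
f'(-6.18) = 25.93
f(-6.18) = -89.96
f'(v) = 3.06 - 3.7*v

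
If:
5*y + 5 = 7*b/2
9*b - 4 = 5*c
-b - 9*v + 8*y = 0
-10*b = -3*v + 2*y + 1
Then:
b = -25/148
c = -817/740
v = -433/444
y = -331/296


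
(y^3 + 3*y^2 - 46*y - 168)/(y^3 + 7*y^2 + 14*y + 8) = (y^2 - y - 42)/(y^2 + 3*y + 2)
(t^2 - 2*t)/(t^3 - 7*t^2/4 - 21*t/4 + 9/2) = 4*t*(t - 2)/(4*t^3 - 7*t^2 - 21*t + 18)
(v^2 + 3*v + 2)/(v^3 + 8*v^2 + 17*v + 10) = 1/(v + 5)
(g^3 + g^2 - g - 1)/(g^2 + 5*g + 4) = (g^2 - 1)/(g + 4)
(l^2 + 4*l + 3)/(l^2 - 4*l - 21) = (l + 1)/(l - 7)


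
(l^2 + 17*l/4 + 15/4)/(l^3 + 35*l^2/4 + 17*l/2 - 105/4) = (4*l + 5)/(4*l^2 + 23*l - 35)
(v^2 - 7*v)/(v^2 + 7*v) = (v - 7)/(v + 7)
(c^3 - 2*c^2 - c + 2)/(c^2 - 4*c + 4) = (c^2 - 1)/(c - 2)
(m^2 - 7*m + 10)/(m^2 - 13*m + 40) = (m - 2)/(m - 8)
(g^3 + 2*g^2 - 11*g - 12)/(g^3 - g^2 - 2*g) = (g^2 + g - 12)/(g*(g - 2))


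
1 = 1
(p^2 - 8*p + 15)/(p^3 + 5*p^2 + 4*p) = (p^2 - 8*p + 15)/(p*(p^2 + 5*p + 4))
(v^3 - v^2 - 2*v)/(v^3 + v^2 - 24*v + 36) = v*(v + 1)/(v^2 + 3*v - 18)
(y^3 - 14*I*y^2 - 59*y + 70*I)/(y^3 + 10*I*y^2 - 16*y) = (y^3 - 14*I*y^2 - 59*y + 70*I)/(y*(y^2 + 10*I*y - 16))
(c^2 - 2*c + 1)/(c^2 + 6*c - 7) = (c - 1)/(c + 7)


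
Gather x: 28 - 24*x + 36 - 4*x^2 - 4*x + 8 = -4*x^2 - 28*x + 72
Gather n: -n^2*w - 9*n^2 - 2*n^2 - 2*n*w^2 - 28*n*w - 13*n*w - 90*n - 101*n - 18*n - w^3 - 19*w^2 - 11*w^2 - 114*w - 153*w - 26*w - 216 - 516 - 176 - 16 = n^2*(-w - 11) + n*(-2*w^2 - 41*w - 209) - w^3 - 30*w^2 - 293*w - 924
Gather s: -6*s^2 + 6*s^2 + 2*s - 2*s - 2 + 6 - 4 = 0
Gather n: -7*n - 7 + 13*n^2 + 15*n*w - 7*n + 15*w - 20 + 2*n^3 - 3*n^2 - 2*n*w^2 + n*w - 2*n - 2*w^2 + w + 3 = 2*n^3 + 10*n^2 + n*(-2*w^2 + 16*w - 16) - 2*w^2 + 16*w - 24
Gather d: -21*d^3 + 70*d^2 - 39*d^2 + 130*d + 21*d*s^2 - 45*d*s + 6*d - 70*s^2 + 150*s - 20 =-21*d^3 + 31*d^2 + d*(21*s^2 - 45*s + 136) - 70*s^2 + 150*s - 20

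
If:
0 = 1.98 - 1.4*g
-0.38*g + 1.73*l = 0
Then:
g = 1.41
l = 0.31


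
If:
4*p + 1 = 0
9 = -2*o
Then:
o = -9/2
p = -1/4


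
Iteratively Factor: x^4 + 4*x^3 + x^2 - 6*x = (x + 2)*(x^3 + 2*x^2 - 3*x) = (x - 1)*(x + 2)*(x^2 + 3*x) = (x - 1)*(x + 2)*(x + 3)*(x)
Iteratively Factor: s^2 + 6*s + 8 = (s + 4)*(s + 2)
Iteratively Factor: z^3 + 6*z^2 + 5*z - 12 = (z - 1)*(z^2 + 7*z + 12) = (z - 1)*(z + 3)*(z + 4)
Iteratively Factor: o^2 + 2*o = (o + 2)*(o)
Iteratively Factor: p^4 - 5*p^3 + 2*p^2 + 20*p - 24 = (p - 2)*(p^3 - 3*p^2 - 4*p + 12) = (p - 3)*(p - 2)*(p^2 - 4) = (p - 3)*(p - 2)*(p + 2)*(p - 2)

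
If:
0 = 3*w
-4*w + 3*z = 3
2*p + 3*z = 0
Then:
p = -3/2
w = 0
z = 1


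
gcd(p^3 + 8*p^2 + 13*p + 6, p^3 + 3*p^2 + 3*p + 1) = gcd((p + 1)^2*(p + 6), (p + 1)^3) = p^2 + 2*p + 1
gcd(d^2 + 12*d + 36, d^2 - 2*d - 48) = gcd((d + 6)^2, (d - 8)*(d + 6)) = d + 6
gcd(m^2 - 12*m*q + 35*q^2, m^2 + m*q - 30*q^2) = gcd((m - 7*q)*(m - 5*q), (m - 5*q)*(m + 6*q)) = -m + 5*q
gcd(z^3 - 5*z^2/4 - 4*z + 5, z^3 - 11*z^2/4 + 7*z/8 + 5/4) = z^2 - 13*z/4 + 5/2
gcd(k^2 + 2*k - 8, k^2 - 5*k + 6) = k - 2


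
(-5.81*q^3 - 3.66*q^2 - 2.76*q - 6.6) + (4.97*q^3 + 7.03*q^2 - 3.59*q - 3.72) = -0.84*q^3 + 3.37*q^2 - 6.35*q - 10.32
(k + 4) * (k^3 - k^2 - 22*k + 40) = k^4 + 3*k^3 - 26*k^2 - 48*k + 160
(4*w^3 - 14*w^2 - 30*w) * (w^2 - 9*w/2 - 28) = 4*w^5 - 32*w^4 - 79*w^3 + 527*w^2 + 840*w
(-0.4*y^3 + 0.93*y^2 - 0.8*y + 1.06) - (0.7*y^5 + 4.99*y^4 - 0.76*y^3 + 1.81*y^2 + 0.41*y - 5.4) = -0.7*y^5 - 4.99*y^4 + 0.36*y^3 - 0.88*y^2 - 1.21*y + 6.46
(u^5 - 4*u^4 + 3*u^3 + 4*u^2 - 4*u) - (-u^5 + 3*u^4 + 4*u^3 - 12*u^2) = 2*u^5 - 7*u^4 - u^3 + 16*u^2 - 4*u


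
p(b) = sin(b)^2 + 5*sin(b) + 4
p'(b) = 2*sin(b)*cos(b) + 5*cos(b)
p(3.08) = 4.31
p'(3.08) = -5.11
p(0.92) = 8.61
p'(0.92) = 3.99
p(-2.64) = 1.83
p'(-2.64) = -3.54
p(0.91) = 8.57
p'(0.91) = 4.04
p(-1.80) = 0.08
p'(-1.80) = -0.69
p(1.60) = 10.00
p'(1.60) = -0.20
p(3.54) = 2.21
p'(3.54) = -3.89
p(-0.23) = 2.91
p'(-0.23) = 4.42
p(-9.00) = 2.11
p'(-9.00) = -3.80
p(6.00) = 2.68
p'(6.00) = 4.26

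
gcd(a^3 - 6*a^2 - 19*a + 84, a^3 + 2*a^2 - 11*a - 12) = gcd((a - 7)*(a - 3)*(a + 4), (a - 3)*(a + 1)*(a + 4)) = a^2 + a - 12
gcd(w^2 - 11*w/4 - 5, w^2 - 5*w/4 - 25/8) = w + 5/4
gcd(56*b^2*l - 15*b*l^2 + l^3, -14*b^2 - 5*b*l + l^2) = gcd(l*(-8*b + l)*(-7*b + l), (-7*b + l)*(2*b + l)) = 7*b - l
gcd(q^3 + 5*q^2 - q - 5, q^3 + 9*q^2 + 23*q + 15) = q^2 + 6*q + 5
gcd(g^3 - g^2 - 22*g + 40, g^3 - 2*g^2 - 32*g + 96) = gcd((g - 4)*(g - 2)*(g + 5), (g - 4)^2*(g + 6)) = g - 4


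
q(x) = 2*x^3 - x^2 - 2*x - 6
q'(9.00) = 466.00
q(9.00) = 1353.00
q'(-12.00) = 886.00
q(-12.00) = -3582.00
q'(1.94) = 16.70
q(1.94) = 0.96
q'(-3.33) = 71.19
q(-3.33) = -84.28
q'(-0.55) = 0.92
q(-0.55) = -5.54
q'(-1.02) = 6.28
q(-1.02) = -7.12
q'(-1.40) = 12.56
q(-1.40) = -10.65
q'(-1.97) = 25.23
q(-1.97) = -21.23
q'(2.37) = 26.96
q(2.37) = 10.27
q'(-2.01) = 26.26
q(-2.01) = -22.26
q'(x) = 6*x^2 - 2*x - 2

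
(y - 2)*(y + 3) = y^2 + y - 6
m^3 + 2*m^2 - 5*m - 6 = (m - 2)*(m + 1)*(m + 3)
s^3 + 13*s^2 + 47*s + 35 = (s + 1)*(s + 5)*(s + 7)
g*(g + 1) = g^2 + g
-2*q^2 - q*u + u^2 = (-2*q + u)*(q + u)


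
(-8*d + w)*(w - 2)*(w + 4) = -8*d*w^2 - 16*d*w + 64*d + w^3 + 2*w^2 - 8*w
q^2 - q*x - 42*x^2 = (q - 7*x)*(q + 6*x)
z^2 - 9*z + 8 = (z - 8)*(z - 1)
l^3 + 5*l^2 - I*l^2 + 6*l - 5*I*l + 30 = (l + 5)*(l - 3*I)*(l + 2*I)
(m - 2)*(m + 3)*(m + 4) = m^3 + 5*m^2 - 2*m - 24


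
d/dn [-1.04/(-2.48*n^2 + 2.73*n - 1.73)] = (2.8392 - 5.1584*n)/(2.48*n^2 - 2.73*n + 1.73)^2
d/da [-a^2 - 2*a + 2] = -2*a - 2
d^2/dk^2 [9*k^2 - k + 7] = 18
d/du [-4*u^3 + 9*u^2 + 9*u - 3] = -12*u^2 + 18*u + 9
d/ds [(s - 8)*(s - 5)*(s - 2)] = 3*s^2 - 30*s + 66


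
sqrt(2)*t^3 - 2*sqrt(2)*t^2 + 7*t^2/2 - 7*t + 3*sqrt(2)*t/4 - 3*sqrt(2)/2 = (t - 2)*(t + 3*sqrt(2)/2)*(sqrt(2)*t + 1/2)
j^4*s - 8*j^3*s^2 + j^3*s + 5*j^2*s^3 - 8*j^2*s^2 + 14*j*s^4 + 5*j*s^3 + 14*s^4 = (j - 7*s)*(j - 2*s)*(j + s)*(j*s + s)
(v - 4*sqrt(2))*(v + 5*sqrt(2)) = v^2 + sqrt(2)*v - 40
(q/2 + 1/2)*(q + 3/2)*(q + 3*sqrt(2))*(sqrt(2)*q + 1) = sqrt(2)*q^4/2 + 5*sqrt(2)*q^3/4 + 7*q^3/2 + 9*sqrt(2)*q^2/4 + 35*q^2/4 + 21*q/4 + 15*sqrt(2)*q/4 + 9*sqrt(2)/4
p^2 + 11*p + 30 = (p + 5)*(p + 6)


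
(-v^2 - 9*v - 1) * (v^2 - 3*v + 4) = -v^4 - 6*v^3 + 22*v^2 - 33*v - 4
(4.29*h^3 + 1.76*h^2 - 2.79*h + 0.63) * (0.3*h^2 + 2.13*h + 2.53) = 1.287*h^5 + 9.6657*h^4 + 13.7655*h^3 - 1.3009*h^2 - 5.7168*h + 1.5939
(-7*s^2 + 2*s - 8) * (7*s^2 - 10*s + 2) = -49*s^4 + 84*s^3 - 90*s^2 + 84*s - 16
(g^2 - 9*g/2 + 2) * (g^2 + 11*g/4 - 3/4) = g^4 - 7*g^3/4 - 89*g^2/8 + 71*g/8 - 3/2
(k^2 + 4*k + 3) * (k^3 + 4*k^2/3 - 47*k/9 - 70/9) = k^5 + 16*k^4/3 + 28*k^3/9 - 74*k^2/3 - 421*k/9 - 70/3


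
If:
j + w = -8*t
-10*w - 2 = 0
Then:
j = 1/5 - 8*t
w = -1/5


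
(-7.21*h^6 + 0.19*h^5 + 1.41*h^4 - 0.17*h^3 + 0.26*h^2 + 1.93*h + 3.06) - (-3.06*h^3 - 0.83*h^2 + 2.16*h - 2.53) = -7.21*h^6 + 0.19*h^5 + 1.41*h^4 + 2.89*h^3 + 1.09*h^2 - 0.23*h + 5.59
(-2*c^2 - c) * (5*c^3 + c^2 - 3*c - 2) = -10*c^5 - 7*c^4 + 5*c^3 + 7*c^2 + 2*c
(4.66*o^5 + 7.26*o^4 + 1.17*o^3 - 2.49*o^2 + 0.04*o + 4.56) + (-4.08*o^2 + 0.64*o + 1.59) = 4.66*o^5 + 7.26*o^4 + 1.17*o^3 - 6.57*o^2 + 0.68*o + 6.15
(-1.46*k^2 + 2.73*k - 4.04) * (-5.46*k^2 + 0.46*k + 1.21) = 7.9716*k^4 - 15.5774*k^3 + 21.5476*k^2 + 1.4449*k - 4.8884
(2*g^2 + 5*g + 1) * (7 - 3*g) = -6*g^3 - g^2 + 32*g + 7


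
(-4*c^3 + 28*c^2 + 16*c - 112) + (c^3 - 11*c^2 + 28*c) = -3*c^3 + 17*c^2 + 44*c - 112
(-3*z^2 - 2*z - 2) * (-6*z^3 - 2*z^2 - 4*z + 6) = 18*z^5 + 18*z^4 + 28*z^3 - 6*z^2 - 4*z - 12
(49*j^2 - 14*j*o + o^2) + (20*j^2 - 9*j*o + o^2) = 69*j^2 - 23*j*o + 2*o^2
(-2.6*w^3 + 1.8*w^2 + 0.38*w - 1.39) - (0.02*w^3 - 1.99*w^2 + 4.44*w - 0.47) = -2.62*w^3 + 3.79*w^2 - 4.06*w - 0.92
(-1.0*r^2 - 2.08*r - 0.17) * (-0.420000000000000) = 0.42*r^2 + 0.8736*r + 0.0714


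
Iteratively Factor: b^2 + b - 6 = (b + 3)*(b - 2)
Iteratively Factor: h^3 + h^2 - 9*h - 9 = (h + 1)*(h^2 - 9) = (h + 1)*(h + 3)*(h - 3)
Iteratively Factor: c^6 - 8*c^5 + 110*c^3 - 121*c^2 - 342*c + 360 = (c - 4)*(c^5 - 4*c^4 - 16*c^3 + 46*c^2 + 63*c - 90) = (c - 4)*(c + 3)*(c^4 - 7*c^3 + 5*c^2 + 31*c - 30) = (c - 4)*(c - 3)*(c + 3)*(c^3 - 4*c^2 - 7*c + 10) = (c - 4)*(c - 3)*(c - 1)*(c + 3)*(c^2 - 3*c - 10) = (c - 5)*(c - 4)*(c - 3)*(c - 1)*(c + 3)*(c + 2)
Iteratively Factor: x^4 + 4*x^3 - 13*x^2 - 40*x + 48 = (x + 4)*(x^3 - 13*x + 12) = (x + 4)^2*(x^2 - 4*x + 3) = (x - 1)*(x + 4)^2*(x - 3)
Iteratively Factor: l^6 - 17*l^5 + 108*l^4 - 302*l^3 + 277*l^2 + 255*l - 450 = (l - 5)*(l^5 - 12*l^4 + 48*l^3 - 62*l^2 - 33*l + 90) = (l - 5)^2*(l^4 - 7*l^3 + 13*l^2 + 3*l - 18) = (l - 5)^2*(l + 1)*(l^3 - 8*l^2 + 21*l - 18) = (l - 5)^2*(l - 2)*(l + 1)*(l^2 - 6*l + 9) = (l - 5)^2*(l - 3)*(l - 2)*(l + 1)*(l - 3)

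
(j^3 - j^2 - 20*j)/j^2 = j - 1 - 20/j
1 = 1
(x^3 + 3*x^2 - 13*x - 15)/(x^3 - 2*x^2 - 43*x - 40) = (x - 3)/(x - 8)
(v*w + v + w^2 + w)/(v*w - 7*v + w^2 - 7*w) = (w + 1)/(w - 7)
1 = 1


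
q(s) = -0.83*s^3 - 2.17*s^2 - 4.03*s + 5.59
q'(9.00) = -244.78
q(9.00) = -811.52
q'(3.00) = -39.46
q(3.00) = -48.44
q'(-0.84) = -2.14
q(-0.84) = 7.94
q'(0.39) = -6.10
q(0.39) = 3.64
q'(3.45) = -48.64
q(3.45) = -68.22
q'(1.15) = -12.31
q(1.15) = -3.18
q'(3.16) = -42.61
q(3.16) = -55.00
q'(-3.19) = -15.52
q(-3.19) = 23.31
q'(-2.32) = -7.36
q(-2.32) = 13.62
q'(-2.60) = -9.58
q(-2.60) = 15.99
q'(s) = -2.49*s^2 - 4.34*s - 4.03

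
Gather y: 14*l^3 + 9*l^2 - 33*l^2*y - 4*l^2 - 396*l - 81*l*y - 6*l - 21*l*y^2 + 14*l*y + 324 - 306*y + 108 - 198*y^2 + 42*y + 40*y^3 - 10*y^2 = 14*l^3 + 5*l^2 - 402*l + 40*y^3 + y^2*(-21*l - 208) + y*(-33*l^2 - 67*l - 264) + 432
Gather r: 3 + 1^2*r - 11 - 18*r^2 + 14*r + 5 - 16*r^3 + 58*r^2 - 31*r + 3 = -16*r^3 + 40*r^2 - 16*r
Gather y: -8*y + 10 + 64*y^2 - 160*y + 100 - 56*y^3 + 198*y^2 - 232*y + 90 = -56*y^3 + 262*y^2 - 400*y + 200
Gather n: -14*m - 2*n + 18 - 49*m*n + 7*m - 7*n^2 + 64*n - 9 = -7*m - 7*n^2 + n*(62 - 49*m) + 9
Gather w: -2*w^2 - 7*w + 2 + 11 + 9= -2*w^2 - 7*w + 22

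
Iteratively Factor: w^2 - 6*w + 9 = (w - 3)*(w - 3)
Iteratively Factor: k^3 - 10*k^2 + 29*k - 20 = (k - 4)*(k^2 - 6*k + 5) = (k - 4)*(k - 1)*(k - 5)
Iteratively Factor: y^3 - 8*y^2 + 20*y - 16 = (y - 2)*(y^2 - 6*y + 8) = (y - 2)^2*(y - 4)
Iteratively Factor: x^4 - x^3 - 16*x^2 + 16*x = (x + 4)*(x^3 - 5*x^2 + 4*x) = x*(x + 4)*(x^2 - 5*x + 4) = x*(x - 1)*(x + 4)*(x - 4)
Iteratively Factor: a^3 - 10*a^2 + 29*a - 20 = (a - 4)*(a^2 - 6*a + 5) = (a - 5)*(a - 4)*(a - 1)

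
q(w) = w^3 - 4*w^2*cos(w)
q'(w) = 4*w^2*sin(w) + 3*w^2 - 8*w*cos(w)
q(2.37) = 29.42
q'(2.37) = 46.11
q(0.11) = -0.05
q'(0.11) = -0.83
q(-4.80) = -118.66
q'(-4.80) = 164.29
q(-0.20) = -0.16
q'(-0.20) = 1.66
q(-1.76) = -3.12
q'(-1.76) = -5.52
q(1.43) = 1.78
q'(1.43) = 12.63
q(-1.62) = -3.74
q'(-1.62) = -3.25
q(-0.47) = -0.89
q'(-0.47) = 3.61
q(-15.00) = -2691.28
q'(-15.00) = -1.42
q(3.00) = 62.64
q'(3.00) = 55.84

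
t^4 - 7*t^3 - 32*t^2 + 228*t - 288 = (t - 8)*(t - 3)*(t - 2)*(t + 6)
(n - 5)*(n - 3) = n^2 - 8*n + 15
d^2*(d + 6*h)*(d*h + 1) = d^4*h + 6*d^3*h^2 + d^3 + 6*d^2*h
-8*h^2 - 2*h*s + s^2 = (-4*h + s)*(2*h + s)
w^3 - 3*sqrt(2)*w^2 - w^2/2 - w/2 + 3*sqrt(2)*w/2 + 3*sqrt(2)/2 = (w - 1)*(w + 1/2)*(w - 3*sqrt(2))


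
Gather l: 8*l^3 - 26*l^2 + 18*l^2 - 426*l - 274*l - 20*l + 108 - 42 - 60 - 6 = 8*l^3 - 8*l^2 - 720*l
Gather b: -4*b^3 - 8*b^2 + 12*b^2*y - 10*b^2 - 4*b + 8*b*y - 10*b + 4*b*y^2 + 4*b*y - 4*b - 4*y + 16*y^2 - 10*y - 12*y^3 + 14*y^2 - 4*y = -4*b^3 + b^2*(12*y - 18) + b*(4*y^2 + 12*y - 18) - 12*y^3 + 30*y^2 - 18*y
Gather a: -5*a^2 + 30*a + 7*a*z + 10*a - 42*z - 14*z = -5*a^2 + a*(7*z + 40) - 56*z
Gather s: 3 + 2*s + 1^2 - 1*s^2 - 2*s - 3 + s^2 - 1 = 0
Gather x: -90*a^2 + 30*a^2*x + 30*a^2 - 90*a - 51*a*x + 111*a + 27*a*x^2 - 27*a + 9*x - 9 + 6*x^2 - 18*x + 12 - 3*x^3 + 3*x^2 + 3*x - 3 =-60*a^2 - 6*a - 3*x^3 + x^2*(27*a + 9) + x*(30*a^2 - 51*a - 6)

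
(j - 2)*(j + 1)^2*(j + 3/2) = j^4 + 3*j^3/2 - 3*j^2 - 13*j/2 - 3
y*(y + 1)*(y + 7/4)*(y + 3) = y^4 + 23*y^3/4 + 10*y^2 + 21*y/4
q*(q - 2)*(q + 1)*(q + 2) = q^4 + q^3 - 4*q^2 - 4*q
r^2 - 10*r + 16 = (r - 8)*(r - 2)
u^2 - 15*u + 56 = (u - 8)*(u - 7)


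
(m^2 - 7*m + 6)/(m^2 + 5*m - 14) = (m^2 - 7*m + 6)/(m^2 + 5*m - 14)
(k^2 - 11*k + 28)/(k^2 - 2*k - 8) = (k - 7)/(k + 2)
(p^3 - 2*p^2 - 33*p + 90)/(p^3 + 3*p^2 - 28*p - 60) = (p - 3)/(p + 2)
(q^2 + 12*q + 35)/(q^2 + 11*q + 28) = (q + 5)/(q + 4)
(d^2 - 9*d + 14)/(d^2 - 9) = (d^2 - 9*d + 14)/(d^2 - 9)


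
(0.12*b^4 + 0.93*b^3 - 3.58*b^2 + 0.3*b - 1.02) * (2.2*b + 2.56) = 0.264*b^5 + 2.3532*b^4 - 5.4952*b^3 - 8.5048*b^2 - 1.476*b - 2.6112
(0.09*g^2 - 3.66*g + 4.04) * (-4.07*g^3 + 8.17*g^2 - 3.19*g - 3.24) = -0.3663*g^5 + 15.6315*g^4 - 46.6321*g^3 + 44.3906*g^2 - 1.0292*g - 13.0896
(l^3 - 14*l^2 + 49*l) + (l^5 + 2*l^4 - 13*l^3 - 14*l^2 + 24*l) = l^5 + 2*l^4 - 12*l^3 - 28*l^2 + 73*l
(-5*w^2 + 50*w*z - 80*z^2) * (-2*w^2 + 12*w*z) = 10*w^4 - 160*w^3*z + 760*w^2*z^2 - 960*w*z^3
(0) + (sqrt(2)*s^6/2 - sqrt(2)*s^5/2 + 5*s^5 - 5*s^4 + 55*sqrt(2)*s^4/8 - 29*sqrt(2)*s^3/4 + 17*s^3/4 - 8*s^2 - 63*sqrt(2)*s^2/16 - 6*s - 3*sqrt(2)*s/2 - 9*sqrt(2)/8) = sqrt(2)*s^6/2 - sqrt(2)*s^5/2 + 5*s^5 - 5*s^4 + 55*sqrt(2)*s^4/8 - 29*sqrt(2)*s^3/4 + 17*s^3/4 - 8*s^2 - 63*sqrt(2)*s^2/16 - 6*s - 3*sqrt(2)*s/2 - 9*sqrt(2)/8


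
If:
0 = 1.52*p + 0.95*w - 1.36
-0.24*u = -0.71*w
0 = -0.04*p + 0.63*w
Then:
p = 0.86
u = 0.16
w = 0.05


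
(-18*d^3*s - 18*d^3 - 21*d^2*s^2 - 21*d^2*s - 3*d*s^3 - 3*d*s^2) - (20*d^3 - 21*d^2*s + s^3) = -18*d^3*s - 38*d^3 - 21*d^2*s^2 - 3*d*s^3 - 3*d*s^2 - s^3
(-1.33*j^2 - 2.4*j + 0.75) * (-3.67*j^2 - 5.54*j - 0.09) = 4.8811*j^4 + 16.1762*j^3 + 10.6632*j^2 - 3.939*j - 0.0675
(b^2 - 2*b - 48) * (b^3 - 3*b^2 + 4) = b^5 - 5*b^4 - 42*b^3 + 148*b^2 - 8*b - 192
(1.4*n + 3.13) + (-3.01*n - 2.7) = 0.43 - 1.61*n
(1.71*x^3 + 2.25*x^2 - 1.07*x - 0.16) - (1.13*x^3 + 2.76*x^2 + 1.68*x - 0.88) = 0.58*x^3 - 0.51*x^2 - 2.75*x + 0.72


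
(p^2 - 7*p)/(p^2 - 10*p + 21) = p/(p - 3)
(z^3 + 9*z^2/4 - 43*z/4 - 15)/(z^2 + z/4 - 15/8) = 2*(4*z^3 + 9*z^2 - 43*z - 60)/(8*z^2 + 2*z - 15)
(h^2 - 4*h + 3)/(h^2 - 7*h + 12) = (h - 1)/(h - 4)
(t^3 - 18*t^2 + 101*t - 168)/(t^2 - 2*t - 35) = (t^2 - 11*t + 24)/(t + 5)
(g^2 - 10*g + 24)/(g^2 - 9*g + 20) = (g - 6)/(g - 5)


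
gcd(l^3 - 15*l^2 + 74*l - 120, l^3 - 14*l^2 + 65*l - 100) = l^2 - 9*l + 20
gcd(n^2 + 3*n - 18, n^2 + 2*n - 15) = n - 3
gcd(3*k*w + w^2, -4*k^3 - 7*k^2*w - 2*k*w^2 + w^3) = 1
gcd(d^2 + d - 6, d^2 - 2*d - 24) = 1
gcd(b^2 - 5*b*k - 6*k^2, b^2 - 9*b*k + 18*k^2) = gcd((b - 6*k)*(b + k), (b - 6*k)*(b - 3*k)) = b - 6*k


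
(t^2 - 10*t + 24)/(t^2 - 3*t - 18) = (t - 4)/(t + 3)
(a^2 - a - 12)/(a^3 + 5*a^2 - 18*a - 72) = 1/(a + 6)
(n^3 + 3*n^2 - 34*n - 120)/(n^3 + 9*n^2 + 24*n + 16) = (n^2 - n - 30)/(n^2 + 5*n + 4)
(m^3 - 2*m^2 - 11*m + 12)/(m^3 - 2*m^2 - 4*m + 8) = (m^3 - 2*m^2 - 11*m + 12)/(m^3 - 2*m^2 - 4*m + 8)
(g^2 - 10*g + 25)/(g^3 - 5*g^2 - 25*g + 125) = 1/(g + 5)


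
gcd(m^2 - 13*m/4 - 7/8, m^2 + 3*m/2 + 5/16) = m + 1/4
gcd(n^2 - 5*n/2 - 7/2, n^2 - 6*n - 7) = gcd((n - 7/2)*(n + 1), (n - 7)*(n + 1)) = n + 1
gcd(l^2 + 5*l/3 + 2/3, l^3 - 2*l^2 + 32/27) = l + 2/3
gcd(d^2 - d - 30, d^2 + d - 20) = d + 5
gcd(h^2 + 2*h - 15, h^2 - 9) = h - 3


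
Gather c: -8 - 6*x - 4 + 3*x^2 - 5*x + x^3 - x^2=x^3 + 2*x^2 - 11*x - 12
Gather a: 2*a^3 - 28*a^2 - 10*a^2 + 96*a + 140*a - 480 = 2*a^3 - 38*a^2 + 236*a - 480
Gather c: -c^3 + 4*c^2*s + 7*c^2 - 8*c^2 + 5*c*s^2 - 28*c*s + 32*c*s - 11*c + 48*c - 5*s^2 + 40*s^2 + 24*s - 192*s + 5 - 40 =-c^3 + c^2*(4*s - 1) + c*(5*s^2 + 4*s + 37) + 35*s^2 - 168*s - 35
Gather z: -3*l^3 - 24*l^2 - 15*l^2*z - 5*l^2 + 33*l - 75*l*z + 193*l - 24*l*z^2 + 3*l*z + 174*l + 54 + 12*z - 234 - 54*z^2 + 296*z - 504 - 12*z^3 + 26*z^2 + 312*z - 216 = -3*l^3 - 29*l^2 + 400*l - 12*z^3 + z^2*(-24*l - 28) + z*(-15*l^2 - 72*l + 620) - 900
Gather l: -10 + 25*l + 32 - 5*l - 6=20*l + 16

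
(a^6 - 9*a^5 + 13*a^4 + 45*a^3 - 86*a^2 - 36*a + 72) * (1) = a^6 - 9*a^5 + 13*a^4 + 45*a^3 - 86*a^2 - 36*a + 72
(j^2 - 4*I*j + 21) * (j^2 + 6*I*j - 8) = j^4 + 2*I*j^3 + 37*j^2 + 158*I*j - 168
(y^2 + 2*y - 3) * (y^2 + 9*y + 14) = y^4 + 11*y^3 + 29*y^2 + y - 42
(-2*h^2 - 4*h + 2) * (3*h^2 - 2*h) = -6*h^4 - 8*h^3 + 14*h^2 - 4*h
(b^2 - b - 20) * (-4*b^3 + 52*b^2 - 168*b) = -4*b^5 + 56*b^4 - 140*b^3 - 872*b^2 + 3360*b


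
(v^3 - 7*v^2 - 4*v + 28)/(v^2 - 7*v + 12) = (v^3 - 7*v^2 - 4*v + 28)/(v^2 - 7*v + 12)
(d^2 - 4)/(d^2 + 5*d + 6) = (d - 2)/(d + 3)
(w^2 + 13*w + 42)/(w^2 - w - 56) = (w + 6)/(w - 8)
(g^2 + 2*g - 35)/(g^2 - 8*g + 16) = (g^2 + 2*g - 35)/(g^2 - 8*g + 16)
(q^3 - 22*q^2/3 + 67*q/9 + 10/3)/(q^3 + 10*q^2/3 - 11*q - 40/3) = (9*q^3 - 66*q^2 + 67*q + 30)/(3*(3*q^3 + 10*q^2 - 33*q - 40))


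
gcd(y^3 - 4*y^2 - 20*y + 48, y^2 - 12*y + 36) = y - 6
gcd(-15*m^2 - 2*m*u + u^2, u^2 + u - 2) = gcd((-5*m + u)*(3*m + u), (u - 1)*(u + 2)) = 1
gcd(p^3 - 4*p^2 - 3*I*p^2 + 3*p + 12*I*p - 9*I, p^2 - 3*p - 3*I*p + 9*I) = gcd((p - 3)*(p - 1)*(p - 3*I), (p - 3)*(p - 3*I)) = p^2 + p*(-3 - 3*I) + 9*I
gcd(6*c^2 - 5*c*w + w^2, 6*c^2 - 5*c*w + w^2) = 6*c^2 - 5*c*w + w^2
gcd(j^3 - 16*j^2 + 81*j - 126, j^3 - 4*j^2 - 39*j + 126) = j^2 - 10*j + 21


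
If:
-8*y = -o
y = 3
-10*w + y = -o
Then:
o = 24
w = 27/10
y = 3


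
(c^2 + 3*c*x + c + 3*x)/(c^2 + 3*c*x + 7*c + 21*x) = (c + 1)/(c + 7)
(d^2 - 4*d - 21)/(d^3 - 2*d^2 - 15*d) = (d - 7)/(d*(d - 5))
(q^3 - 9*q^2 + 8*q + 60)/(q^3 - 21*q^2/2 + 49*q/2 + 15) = 2*(q + 2)/(2*q + 1)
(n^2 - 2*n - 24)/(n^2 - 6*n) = (n + 4)/n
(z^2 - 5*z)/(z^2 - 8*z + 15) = z/(z - 3)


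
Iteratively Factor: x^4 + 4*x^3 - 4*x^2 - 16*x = (x - 2)*(x^3 + 6*x^2 + 8*x) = (x - 2)*(x + 2)*(x^2 + 4*x) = x*(x - 2)*(x + 2)*(x + 4)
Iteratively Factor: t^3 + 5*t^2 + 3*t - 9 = (t + 3)*(t^2 + 2*t - 3) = (t + 3)^2*(t - 1)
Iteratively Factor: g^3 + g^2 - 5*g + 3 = (g - 1)*(g^2 + 2*g - 3) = (g - 1)^2*(g + 3)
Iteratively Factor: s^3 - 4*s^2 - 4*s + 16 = (s + 2)*(s^2 - 6*s + 8) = (s - 2)*(s + 2)*(s - 4)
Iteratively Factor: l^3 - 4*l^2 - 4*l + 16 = (l - 2)*(l^2 - 2*l - 8) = (l - 2)*(l + 2)*(l - 4)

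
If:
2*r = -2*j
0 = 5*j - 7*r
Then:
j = 0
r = 0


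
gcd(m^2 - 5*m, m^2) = m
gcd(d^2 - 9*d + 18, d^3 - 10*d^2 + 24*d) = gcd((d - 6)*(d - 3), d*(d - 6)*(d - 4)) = d - 6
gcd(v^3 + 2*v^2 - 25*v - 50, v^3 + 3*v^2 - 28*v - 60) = v^2 - 3*v - 10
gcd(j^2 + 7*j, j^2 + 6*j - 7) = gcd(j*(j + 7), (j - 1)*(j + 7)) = j + 7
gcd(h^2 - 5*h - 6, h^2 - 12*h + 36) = h - 6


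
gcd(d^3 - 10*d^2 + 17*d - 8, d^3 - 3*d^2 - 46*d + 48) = d^2 - 9*d + 8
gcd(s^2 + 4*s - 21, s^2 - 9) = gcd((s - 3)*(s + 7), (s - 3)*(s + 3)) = s - 3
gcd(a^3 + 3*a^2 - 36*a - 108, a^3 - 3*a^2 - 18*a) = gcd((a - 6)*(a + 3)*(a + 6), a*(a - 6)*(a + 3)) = a^2 - 3*a - 18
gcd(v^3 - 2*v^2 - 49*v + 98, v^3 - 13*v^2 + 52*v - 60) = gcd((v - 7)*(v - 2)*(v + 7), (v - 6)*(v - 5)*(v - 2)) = v - 2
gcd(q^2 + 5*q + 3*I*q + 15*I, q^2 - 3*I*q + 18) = q + 3*I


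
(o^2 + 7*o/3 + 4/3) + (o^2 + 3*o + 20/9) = 2*o^2 + 16*o/3 + 32/9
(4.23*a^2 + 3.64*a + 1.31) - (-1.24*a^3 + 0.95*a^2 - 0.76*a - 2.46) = 1.24*a^3 + 3.28*a^2 + 4.4*a + 3.77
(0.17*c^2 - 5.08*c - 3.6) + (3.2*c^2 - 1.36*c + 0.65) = 3.37*c^2 - 6.44*c - 2.95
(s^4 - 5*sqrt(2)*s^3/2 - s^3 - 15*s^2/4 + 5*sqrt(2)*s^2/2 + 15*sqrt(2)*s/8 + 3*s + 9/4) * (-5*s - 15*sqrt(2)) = -5*s^5 - 5*sqrt(2)*s^4/2 + 5*s^4 + 5*sqrt(2)*s^3/2 + 375*s^3/4 - 90*s^2 + 375*sqrt(2)*s^2/8 - 135*s/2 - 45*sqrt(2)*s - 135*sqrt(2)/4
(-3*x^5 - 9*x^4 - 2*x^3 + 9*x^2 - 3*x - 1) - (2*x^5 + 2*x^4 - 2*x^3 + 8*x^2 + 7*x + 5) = -5*x^5 - 11*x^4 + x^2 - 10*x - 6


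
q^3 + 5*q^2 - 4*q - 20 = (q - 2)*(q + 2)*(q + 5)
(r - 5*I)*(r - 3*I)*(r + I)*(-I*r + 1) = -I*r^4 - 6*r^3 - 22*r - 15*I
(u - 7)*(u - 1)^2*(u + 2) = u^4 - 7*u^3 - 3*u^2 + 23*u - 14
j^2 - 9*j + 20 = (j - 5)*(j - 4)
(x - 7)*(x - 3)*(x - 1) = x^3 - 11*x^2 + 31*x - 21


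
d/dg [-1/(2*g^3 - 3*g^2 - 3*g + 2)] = 3*(2*g^2 - 2*g - 1)/(2*g^3 - 3*g^2 - 3*g + 2)^2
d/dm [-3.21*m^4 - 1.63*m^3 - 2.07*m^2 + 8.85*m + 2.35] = -12.84*m^3 - 4.89*m^2 - 4.14*m + 8.85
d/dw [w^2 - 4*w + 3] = 2*w - 4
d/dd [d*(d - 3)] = 2*d - 3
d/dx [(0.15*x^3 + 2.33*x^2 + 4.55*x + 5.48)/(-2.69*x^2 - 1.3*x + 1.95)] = (-0.4035*x^4 - 0.389999999999999*x^3 + 10.088*x^2 + 38.5694*x + 15.9965)/(7.2361*x^4 + 6.994*x^3 - 8.801*x^2 - 5.07*x + 3.8025)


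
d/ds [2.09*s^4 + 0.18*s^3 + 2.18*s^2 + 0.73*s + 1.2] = 8.36*s^3 + 0.54*s^2 + 4.36*s + 0.73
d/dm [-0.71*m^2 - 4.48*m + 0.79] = -1.42*m - 4.48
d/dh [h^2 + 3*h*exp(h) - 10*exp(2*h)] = 3*h*exp(h) + 2*h - 20*exp(2*h) + 3*exp(h)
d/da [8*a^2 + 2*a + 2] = 16*a + 2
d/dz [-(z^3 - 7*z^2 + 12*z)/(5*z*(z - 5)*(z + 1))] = (-3*z^2 + 34*z - 83)/(5*(z^4 - 8*z^3 + 6*z^2 + 40*z + 25))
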